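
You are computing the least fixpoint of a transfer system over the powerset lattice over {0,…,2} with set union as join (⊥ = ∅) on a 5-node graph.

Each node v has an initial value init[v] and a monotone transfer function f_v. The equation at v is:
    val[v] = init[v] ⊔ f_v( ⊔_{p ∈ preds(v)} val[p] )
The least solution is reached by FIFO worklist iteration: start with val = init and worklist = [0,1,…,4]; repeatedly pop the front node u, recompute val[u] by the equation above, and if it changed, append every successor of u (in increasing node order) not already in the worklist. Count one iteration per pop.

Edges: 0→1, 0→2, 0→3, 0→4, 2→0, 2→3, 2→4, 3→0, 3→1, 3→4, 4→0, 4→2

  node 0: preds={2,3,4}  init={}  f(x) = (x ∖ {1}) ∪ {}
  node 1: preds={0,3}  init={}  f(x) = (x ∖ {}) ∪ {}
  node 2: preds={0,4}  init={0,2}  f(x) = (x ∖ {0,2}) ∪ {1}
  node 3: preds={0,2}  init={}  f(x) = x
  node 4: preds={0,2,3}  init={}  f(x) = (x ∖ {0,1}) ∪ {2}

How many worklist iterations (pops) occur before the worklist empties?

Worklist (8 pops):
  #1 pop 0: in={0,2} → {0,2} (was {}); enqueue []
  #2 pop 1: in={0,2} → {0,2} (was {}); enqueue []
  #3 pop 2: in={0,2} → {0,1,2} (was {0,2}); enqueue [0]
  #4 pop 3: in={0,1,2} → {0,1,2} (was {}); enqueue [1]
  #5 pop 4: in={0,1,2} → {2} (was {}); enqueue [2]
  #6 pop 0: in={0,1,2} → {0,2} (no change)
  #7 pop 1: in={0,1,2} → {0,1,2} (was {0,2}); enqueue []
  #8 pop 2: in={0,2} → {0,1,2} (no change)

Fixpoint:
  val[0] = {0,2}
  val[1] = {0,1,2}
  val[2] = {0,1,2}
  val[3] = {0,1,2}
  val[4] = {2}

8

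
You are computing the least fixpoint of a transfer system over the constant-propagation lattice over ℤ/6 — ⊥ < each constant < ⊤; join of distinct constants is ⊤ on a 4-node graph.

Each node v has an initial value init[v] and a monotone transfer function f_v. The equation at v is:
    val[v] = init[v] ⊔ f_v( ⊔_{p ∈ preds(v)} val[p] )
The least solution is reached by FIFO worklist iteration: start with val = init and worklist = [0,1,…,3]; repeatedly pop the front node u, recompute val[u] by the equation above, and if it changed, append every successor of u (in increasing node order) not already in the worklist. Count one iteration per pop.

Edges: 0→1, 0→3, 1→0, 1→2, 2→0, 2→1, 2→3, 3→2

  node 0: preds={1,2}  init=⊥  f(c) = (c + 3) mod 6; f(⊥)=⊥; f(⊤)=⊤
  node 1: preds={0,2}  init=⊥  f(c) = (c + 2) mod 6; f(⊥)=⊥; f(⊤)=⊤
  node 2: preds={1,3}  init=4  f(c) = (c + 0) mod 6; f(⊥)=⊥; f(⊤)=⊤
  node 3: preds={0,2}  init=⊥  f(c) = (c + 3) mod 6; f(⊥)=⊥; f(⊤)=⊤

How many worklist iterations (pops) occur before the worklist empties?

Trace (8 dequeues):
  [1] u=0 | in 4 | out 1 | prev ⊥ | push {}
  [2] u=1 | in ⊤ | out ⊤ | prev ⊥ | push {0}
  [3] u=2 | in ⊤ | out ⊤ | prev 4 | push {1}
  [4] u=3 | in ⊤ | out ⊤ | prev ⊥ | push {2}
  [5] u=0 | in ⊤ | out ⊤ | prev 1 | push {3}
  [6] u=1 | in ⊤ | out ⊤ | ==
  [7] u=2 | in ⊤ | out ⊤ | ==
  [8] u=3 | in ⊤ | out ⊤ | ==

Converged values:
  [0] ⊤
  [1] ⊤
  [2] ⊤
  [3] ⊤

8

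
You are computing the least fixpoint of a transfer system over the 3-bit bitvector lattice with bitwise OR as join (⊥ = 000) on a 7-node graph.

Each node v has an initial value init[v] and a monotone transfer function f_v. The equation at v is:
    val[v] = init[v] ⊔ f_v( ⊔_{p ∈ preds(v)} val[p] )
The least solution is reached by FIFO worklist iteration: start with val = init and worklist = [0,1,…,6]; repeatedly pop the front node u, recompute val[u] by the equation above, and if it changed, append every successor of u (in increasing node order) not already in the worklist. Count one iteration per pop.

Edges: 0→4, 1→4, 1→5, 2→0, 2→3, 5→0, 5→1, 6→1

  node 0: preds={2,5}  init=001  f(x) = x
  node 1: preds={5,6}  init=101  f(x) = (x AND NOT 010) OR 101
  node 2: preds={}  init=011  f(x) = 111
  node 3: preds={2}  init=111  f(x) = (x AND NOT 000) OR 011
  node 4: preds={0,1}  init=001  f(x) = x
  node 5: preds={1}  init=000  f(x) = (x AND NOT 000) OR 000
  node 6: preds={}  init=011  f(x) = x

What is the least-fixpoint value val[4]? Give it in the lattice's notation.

Iteration log — 10 steps:
  step 1. node 0  ⊔preds=011  new=011  old=001  +wl: 
  step 2. node 1  ⊔preds=011  new=101  stable
  step 3. node 2  ⊔preds=000  new=111  old=011  +wl: 0
  step 4. node 3  ⊔preds=111  new=111  stable
  step 5. node 4  ⊔preds=111  new=111  old=001  +wl: 
  step 6. node 5  ⊔preds=101  new=101  old=000  +wl: 1
  step 7. node 6  ⊔preds=000  new=011  stable
  step 8. node 0  ⊔preds=111  new=111  old=011  +wl: 4
  step 9. node 1  ⊔preds=111  new=101  stable
  step 10. node 4  ⊔preds=111  new=111  stable

Least fixpoint reached:
  node 0: 111
  node 1: 101
  node 2: 111
  node 3: 111
  node 4: 111
  node 5: 101
  node 6: 011

111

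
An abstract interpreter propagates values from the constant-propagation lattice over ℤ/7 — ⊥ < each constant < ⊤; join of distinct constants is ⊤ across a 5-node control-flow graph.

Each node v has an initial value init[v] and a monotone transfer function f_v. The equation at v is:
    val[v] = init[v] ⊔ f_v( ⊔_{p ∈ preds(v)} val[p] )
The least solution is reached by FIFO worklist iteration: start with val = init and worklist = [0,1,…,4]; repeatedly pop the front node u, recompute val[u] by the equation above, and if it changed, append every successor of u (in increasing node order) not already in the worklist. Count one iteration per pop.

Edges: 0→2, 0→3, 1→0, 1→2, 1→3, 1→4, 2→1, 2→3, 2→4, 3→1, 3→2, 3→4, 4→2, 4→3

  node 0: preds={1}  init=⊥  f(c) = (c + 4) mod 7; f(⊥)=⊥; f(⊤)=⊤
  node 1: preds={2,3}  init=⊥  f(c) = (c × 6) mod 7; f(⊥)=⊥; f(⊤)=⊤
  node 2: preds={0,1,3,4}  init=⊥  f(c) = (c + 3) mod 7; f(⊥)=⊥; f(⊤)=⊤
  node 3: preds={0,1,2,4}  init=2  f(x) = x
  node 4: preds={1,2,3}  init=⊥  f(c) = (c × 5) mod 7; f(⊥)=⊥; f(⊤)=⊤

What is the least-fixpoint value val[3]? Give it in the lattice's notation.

⊤

Iteration log — 13 steps:
  step 1. node 0  ⊔preds=⊥  new=⊥  stable
  step 2. node 1  ⊔preds=2  new=5  old=⊥  +wl: 0
  step 3. node 2  ⊔preds=⊤  new=⊤  old=⊥  +wl: 1
  step 4. node 3  ⊔preds=⊤  new=⊤  old=2  +wl: 2
  step 5. node 4  ⊔preds=⊤  new=⊤  old=⊥  +wl: 3
  step 6. node 0  ⊔preds=5  new=2  old=⊥  +wl: 
  step 7. node 1  ⊔preds=⊤  new=⊤  old=5  +wl: 0,4
  step 8. node 2  ⊔preds=⊤  new=⊤  stable
  step 9. node 3  ⊔preds=⊤  new=⊤  stable
  step 10. node 0  ⊔preds=⊤  new=⊤  old=2  +wl: 2,3
  step 11. node 4  ⊔preds=⊤  new=⊤  stable
  step 12. node 2  ⊔preds=⊤  new=⊤  stable
  step 13. node 3  ⊔preds=⊤  new=⊤  stable

Least fixpoint reached:
  node 0: ⊤
  node 1: ⊤
  node 2: ⊤
  node 3: ⊤
  node 4: ⊤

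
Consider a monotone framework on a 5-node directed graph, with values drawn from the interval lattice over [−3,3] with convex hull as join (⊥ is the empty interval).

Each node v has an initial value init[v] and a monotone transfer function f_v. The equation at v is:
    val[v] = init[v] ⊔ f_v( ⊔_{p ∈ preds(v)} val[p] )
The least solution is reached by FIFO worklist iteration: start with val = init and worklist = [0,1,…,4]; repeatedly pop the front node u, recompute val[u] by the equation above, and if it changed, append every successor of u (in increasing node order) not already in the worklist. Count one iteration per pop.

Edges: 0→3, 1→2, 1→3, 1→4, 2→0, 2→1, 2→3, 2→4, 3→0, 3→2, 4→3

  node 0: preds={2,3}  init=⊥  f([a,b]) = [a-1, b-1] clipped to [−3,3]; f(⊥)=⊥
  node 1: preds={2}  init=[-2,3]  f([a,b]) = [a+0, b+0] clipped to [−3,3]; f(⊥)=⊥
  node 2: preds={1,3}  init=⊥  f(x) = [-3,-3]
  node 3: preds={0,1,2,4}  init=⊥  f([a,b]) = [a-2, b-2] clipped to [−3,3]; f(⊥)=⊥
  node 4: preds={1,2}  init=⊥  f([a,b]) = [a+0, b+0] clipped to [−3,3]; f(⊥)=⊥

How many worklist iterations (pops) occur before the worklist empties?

Trace (10 dequeues):
  [1] u=0 | in ⊥ | out ⊥ | ==
  [2] u=1 | in ⊥ | out [-2,3] | ==
  [3] u=2 | in [-2,3] | out [-3,-3] | prev ⊥ | push {0,1}
  [4] u=3 | in [-3,3] | out [-3,1] | prev ⊥ | push {2}
  [5] u=4 | in [-3,3] | out [-3,3] | prev ⊥ | push {3}
  [6] u=0 | in [-3,1] | out [-3,0] | prev ⊥ | push {}
  [7] u=1 | in [-3,-3] | out [-3,3] | prev [-2,3] | push {4}
  [8] u=2 | in [-3,3] | out [-3,-3] | ==
  [9] u=3 | in [-3,3] | out [-3,1] | ==
  [10] u=4 | in [-3,3] | out [-3,3] | ==

Converged values:
  [0] [-3,0]
  [1] [-3,3]
  [2] [-3,-3]
  [3] [-3,1]
  [4] [-3,3]

10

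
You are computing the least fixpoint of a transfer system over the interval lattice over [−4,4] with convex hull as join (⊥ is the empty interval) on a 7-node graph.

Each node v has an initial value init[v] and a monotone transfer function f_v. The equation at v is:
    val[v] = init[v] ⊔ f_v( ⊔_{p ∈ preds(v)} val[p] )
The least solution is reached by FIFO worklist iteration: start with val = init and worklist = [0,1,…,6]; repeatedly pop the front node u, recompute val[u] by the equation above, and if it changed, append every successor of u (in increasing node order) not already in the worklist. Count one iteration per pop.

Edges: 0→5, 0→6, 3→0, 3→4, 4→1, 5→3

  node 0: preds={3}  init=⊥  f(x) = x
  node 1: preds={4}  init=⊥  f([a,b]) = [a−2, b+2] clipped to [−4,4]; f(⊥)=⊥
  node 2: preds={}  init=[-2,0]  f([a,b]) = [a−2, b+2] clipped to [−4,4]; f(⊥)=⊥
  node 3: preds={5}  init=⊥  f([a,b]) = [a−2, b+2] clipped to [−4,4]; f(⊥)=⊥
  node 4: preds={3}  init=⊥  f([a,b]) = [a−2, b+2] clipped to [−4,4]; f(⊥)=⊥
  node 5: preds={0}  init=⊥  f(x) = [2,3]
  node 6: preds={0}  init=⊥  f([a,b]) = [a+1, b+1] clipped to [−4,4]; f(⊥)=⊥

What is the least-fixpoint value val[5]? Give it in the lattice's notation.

[2,3]

Trace (13 dequeues):
  [1] u=0 | in ⊥ | out ⊥ | ==
  [2] u=1 | in ⊥ | out ⊥ | ==
  [3] u=2 | in ⊥ | out [-2,0] | ==
  [4] u=3 | in ⊥ | out ⊥ | ==
  [5] u=4 | in ⊥ | out ⊥ | ==
  [6] u=5 | in ⊥ | out [2,3] | prev ⊥ | push {3}
  [7] u=6 | in ⊥ | out ⊥ | ==
  [8] u=3 | in [2,3] | out [0,4] | prev ⊥ | push {0,4}
  [9] u=0 | in [0,4] | out [0,4] | prev ⊥ | push {5,6}
  [10] u=4 | in [0,4] | out [-2,4] | prev ⊥ | push {1}
  [11] u=5 | in [0,4] | out [2,3] | ==
  [12] u=6 | in [0,4] | out [1,4] | prev ⊥ | push {}
  [13] u=1 | in [-2,4] | out [-4,4] | prev ⊥ | push {}

Converged values:
  [0] [0,4]
  [1] [-4,4]
  [2] [-2,0]
  [3] [0,4]
  [4] [-2,4]
  [5] [2,3]
  [6] [1,4]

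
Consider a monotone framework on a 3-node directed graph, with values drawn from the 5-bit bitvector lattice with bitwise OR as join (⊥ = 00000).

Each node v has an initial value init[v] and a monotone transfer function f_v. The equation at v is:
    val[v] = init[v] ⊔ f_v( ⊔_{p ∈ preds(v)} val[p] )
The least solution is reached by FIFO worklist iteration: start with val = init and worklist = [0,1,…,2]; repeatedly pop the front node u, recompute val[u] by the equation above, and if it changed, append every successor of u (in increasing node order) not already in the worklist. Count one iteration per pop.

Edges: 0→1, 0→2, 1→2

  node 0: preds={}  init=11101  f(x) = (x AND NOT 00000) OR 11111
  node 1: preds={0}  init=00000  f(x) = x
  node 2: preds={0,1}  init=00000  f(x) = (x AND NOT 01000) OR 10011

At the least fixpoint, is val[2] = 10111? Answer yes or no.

yes

Iteration log — 3 steps:
  step 1. node 0  ⊔preds=00000  new=11111  old=11101  +wl: 
  step 2. node 1  ⊔preds=11111  new=11111  old=00000  +wl: 
  step 3. node 2  ⊔preds=11111  new=10111  old=00000  +wl: 

Least fixpoint reached:
  node 0: 11111
  node 1: 11111
  node 2: 10111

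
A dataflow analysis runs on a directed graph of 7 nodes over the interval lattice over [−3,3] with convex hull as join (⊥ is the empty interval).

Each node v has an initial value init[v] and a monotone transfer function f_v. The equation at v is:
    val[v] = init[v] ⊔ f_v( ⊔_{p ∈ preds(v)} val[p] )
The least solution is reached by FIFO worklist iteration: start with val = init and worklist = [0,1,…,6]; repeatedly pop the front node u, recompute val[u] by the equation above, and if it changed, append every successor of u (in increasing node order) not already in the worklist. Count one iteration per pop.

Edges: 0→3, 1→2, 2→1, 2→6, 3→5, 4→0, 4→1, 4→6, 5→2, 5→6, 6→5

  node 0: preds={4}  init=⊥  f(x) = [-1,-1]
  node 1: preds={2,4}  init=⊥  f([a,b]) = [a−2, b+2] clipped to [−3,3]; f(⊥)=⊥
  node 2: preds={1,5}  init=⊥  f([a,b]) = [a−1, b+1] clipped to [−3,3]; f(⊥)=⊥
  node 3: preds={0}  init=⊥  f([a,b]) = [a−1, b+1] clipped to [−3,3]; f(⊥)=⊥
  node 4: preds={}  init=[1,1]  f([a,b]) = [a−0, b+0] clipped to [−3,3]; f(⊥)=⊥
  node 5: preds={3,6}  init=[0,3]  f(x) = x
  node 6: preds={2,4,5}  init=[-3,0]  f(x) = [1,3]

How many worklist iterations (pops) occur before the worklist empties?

12

Iteration log — 12 steps:
  step 1. node 0  ⊔preds=[1,1]  new=[-1,-1]  old=⊥  +wl: 
  step 2. node 1  ⊔preds=[1,1]  new=[-1,3]  old=⊥  +wl: 
  step 3. node 2  ⊔preds=[-1,3]  new=[-2,3]  old=⊥  +wl: 1
  step 4. node 3  ⊔preds=[-1,-1]  new=[-2,0]  old=⊥  +wl: 
  step 5. node 4  ⊔preds=⊥  new=[1,1]  stable
  step 6. node 5  ⊔preds=[-3,0]  new=[-3,3]  old=[0,3]  +wl: 2
  step 7. node 6  ⊔preds=[-3,3]  new=[-3,3]  old=[-3,0]  +wl: 5
  step 8. node 1  ⊔preds=[-2,3]  new=[-3,3]  old=[-1,3]  +wl: 
  step 9. node 2  ⊔preds=[-3,3]  new=[-3,3]  old=[-2,3]  +wl: 1,6
  step 10. node 5  ⊔preds=[-3,3]  new=[-3,3]  stable
  step 11. node 1  ⊔preds=[-3,3]  new=[-3,3]  stable
  step 12. node 6  ⊔preds=[-3,3]  new=[-3,3]  stable

Least fixpoint reached:
  node 0: [-1,-1]
  node 1: [-3,3]
  node 2: [-3,3]
  node 3: [-2,0]
  node 4: [1,1]
  node 5: [-3,3]
  node 6: [-3,3]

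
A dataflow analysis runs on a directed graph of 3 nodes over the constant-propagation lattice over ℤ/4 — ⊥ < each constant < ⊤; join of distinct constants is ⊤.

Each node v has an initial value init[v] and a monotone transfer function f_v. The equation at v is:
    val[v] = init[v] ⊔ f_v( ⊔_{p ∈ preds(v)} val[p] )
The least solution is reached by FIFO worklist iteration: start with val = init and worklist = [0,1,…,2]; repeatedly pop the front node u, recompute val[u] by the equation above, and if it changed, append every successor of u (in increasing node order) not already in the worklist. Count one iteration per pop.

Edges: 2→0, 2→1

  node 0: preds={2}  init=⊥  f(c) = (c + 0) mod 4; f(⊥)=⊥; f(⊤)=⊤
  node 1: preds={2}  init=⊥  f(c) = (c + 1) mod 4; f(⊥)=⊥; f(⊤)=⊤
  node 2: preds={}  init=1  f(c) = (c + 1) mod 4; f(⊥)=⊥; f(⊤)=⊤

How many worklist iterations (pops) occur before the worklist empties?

3

Trace (3 dequeues):
  [1] u=0 | in 1 | out 1 | prev ⊥ | push {}
  [2] u=1 | in 1 | out 2 | prev ⊥ | push {}
  [3] u=2 | in ⊥ | out 1 | ==

Converged values:
  [0] 1
  [1] 2
  [2] 1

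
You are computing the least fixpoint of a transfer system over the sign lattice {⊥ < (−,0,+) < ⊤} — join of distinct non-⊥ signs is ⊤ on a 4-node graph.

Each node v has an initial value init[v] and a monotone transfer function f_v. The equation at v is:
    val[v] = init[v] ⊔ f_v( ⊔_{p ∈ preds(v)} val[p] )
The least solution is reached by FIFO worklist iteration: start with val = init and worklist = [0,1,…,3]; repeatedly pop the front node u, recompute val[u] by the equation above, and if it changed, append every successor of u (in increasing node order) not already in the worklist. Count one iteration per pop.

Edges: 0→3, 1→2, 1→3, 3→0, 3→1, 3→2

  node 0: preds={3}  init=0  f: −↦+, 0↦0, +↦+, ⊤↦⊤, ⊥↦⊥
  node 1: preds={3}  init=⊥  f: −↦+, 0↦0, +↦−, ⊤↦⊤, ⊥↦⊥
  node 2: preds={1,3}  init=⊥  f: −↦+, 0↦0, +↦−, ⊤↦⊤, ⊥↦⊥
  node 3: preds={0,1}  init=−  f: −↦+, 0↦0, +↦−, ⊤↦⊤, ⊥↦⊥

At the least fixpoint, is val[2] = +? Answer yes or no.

Trace (8 dequeues):
  [1] u=0 | in − | out ⊤ | prev 0 | push {}
  [2] u=1 | in − | out + | prev ⊥ | push {}
  [3] u=2 | in ⊤ | out ⊤ | prev ⊥ | push {}
  [4] u=3 | in ⊤ | out ⊤ | prev − | push {0,1,2}
  [5] u=0 | in ⊤ | out ⊤ | ==
  [6] u=1 | in ⊤ | out ⊤ | prev + | push {3}
  [7] u=2 | in ⊤ | out ⊤ | ==
  [8] u=3 | in ⊤ | out ⊤ | ==

Converged values:
  [0] ⊤
  [1] ⊤
  [2] ⊤
  [3] ⊤

no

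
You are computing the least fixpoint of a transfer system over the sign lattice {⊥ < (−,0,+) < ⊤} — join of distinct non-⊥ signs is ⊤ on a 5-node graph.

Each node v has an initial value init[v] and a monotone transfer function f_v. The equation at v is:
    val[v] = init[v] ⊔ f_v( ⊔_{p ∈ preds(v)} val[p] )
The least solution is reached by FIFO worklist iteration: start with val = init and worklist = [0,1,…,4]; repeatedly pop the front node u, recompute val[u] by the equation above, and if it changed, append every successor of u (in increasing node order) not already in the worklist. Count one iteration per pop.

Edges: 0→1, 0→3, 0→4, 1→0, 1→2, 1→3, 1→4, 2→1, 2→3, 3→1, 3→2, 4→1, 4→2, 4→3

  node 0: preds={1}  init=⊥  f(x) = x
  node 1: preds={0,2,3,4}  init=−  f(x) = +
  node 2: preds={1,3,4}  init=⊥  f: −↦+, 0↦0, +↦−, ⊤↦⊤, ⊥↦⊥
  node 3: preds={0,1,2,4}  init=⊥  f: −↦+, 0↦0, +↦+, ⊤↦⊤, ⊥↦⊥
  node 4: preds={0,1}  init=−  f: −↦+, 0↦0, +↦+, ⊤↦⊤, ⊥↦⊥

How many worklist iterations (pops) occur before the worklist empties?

10

Trace (10 dequeues):
  [1] u=0 | in − | out − | prev ⊥ | push {}
  [2] u=1 | in − | out ⊤ | prev − | push {0}
  [3] u=2 | in ⊤ | out ⊤ | prev ⊥ | push {1}
  [4] u=3 | in ⊤ | out ⊤ | prev ⊥ | push {2}
  [5] u=4 | in ⊤ | out ⊤ | prev − | push {3}
  [6] u=0 | in ⊤ | out ⊤ | prev − | push {4}
  [7] u=1 | in ⊤ | out ⊤ | ==
  [8] u=2 | in ⊤ | out ⊤ | ==
  [9] u=3 | in ⊤ | out ⊤ | ==
  [10] u=4 | in ⊤ | out ⊤ | ==

Converged values:
  [0] ⊤
  [1] ⊤
  [2] ⊤
  [3] ⊤
  [4] ⊤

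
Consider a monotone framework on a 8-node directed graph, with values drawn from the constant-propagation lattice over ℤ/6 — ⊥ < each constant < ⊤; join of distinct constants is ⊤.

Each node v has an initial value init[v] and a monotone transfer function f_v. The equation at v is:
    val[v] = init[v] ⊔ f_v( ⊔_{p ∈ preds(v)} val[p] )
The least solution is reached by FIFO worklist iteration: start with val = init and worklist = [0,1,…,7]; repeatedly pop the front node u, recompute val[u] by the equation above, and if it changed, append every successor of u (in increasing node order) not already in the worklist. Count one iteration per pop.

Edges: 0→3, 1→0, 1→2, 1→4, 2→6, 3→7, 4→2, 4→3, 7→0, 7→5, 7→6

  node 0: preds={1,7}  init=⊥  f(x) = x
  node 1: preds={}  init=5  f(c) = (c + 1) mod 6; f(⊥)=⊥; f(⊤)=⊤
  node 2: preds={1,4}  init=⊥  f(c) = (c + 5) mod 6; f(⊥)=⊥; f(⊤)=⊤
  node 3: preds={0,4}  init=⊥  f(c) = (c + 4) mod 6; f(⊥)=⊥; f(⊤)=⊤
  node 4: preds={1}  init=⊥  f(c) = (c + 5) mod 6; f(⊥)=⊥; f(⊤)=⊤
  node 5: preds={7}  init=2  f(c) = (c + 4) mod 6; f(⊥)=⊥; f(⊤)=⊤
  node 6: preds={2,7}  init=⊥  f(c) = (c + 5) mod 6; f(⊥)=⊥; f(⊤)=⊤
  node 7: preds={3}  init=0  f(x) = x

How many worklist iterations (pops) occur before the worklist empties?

Worklist (13 pops):
  #1 pop 0: in=⊤ → ⊤ (was ⊥); enqueue []
  #2 pop 1: in=⊥ → 5 (no change)
  #3 pop 2: in=5 → 4 (was ⊥); enqueue []
  #4 pop 3: in=⊤ → ⊤ (was ⊥); enqueue []
  #5 pop 4: in=5 → 4 (was ⊥); enqueue [2,3]
  #6 pop 5: in=0 → ⊤ (was 2); enqueue []
  #7 pop 6: in=⊤ → ⊤ (was ⊥); enqueue []
  #8 pop 7: in=⊤ → ⊤ (was 0); enqueue [0,5,6]
  #9 pop 2: in=⊤ → ⊤ (was 4); enqueue []
  #10 pop 3: in=⊤ → ⊤ (no change)
  #11 pop 0: in=⊤ → ⊤ (no change)
  #12 pop 5: in=⊤ → ⊤ (no change)
  #13 pop 6: in=⊤ → ⊤ (no change)

Fixpoint:
  val[0] = ⊤
  val[1] = 5
  val[2] = ⊤
  val[3] = ⊤
  val[4] = 4
  val[5] = ⊤
  val[6] = ⊤
  val[7] = ⊤

13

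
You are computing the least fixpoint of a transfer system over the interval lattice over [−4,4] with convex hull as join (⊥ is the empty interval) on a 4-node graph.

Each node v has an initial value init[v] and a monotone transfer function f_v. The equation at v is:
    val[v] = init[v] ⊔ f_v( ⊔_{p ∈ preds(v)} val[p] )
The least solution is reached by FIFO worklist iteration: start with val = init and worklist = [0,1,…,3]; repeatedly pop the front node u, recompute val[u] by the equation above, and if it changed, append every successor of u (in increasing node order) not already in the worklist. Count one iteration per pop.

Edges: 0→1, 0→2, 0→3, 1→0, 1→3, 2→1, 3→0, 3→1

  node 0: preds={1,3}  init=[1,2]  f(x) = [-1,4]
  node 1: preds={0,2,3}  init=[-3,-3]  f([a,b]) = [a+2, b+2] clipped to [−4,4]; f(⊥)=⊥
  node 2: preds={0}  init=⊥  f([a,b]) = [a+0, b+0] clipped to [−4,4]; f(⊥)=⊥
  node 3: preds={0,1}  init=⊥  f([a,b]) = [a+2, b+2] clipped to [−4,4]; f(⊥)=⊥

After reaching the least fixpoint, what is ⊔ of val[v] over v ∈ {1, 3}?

[-3,4]

Iteration log — 6 steps:
  step 1. node 0  ⊔preds=[-3,-3]  new=[-1,4]  old=[1,2]  +wl: 
  step 2. node 1  ⊔preds=[-1,4]  new=[-3,4]  old=[-3,-3]  +wl: 0
  step 3. node 2  ⊔preds=[-1,4]  new=[-1,4]  old=⊥  +wl: 1
  step 4. node 3  ⊔preds=[-3,4]  new=[-1,4]  old=⊥  +wl: 
  step 5. node 0  ⊔preds=[-3,4]  new=[-1,4]  stable
  step 6. node 1  ⊔preds=[-1,4]  new=[-3,4]  stable

Least fixpoint reached:
  node 0: [-1,4]
  node 1: [-3,4]
  node 2: [-1,4]
  node 3: [-1,4]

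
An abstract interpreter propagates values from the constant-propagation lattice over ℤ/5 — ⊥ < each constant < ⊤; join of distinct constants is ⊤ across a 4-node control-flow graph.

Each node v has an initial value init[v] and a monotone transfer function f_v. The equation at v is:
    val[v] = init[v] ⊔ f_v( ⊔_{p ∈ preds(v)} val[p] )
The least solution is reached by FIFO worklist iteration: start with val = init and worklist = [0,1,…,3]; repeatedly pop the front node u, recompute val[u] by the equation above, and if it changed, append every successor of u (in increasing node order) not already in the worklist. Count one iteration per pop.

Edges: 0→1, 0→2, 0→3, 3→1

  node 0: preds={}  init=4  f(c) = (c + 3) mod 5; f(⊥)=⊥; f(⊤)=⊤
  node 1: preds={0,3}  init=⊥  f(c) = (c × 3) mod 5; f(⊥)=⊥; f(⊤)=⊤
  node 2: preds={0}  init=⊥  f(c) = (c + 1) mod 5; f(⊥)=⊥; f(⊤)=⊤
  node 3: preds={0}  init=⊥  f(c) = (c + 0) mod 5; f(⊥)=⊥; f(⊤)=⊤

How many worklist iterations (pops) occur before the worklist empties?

Trace (5 dequeues):
  [1] u=0 | in ⊥ | out 4 | ==
  [2] u=1 | in 4 | out 2 | prev ⊥ | push {}
  [3] u=2 | in 4 | out 0 | prev ⊥ | push {}
  [4] u=3 | in 4 | out 4 | prev ⊥ | push {1}
  [5] u=1 | in 4 | out 2 | ==

Converged values:
  [0] 4
  [1] 2
  [2] 0
  [3] 4

5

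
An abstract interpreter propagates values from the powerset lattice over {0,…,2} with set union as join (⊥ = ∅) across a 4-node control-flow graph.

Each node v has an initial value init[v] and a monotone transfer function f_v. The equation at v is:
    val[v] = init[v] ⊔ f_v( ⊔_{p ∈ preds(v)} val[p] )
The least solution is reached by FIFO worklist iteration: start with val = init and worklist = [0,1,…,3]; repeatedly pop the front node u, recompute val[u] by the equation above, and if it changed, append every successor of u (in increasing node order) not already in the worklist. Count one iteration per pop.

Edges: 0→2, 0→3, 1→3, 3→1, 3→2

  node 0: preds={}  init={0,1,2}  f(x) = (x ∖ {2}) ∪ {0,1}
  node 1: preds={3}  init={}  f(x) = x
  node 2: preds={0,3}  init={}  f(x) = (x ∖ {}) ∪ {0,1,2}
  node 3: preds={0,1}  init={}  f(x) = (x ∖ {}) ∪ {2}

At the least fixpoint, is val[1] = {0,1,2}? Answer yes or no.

yes

Worklist (7 pops):
  #1 pop 0: in={} → {0,1,2} (no change)
  #2 pop 1: in={} → {} (no change)
  #3 pop 2: in={0,1,2} → {0,1,2} (was {}); enqueue []
  #4 pop 3: in={0,1,2} → {0,1,2} (was {}); enqueue [1,2]
  #5 pop 1: in={0,1,2} → {0,1,2} (was {}); enqueue [3]
  #6 pop 2: in={0,1,2} → {0,1,2} (no change)
  #7 pop 3: in={0,1,2} → {0,1,2} (no change)

Fixpoint:
  val[0] = {0,1,2}
  val[1] = {0,1,2}
  val[2] = {0,1,2}
  val[3] = {0,1,2}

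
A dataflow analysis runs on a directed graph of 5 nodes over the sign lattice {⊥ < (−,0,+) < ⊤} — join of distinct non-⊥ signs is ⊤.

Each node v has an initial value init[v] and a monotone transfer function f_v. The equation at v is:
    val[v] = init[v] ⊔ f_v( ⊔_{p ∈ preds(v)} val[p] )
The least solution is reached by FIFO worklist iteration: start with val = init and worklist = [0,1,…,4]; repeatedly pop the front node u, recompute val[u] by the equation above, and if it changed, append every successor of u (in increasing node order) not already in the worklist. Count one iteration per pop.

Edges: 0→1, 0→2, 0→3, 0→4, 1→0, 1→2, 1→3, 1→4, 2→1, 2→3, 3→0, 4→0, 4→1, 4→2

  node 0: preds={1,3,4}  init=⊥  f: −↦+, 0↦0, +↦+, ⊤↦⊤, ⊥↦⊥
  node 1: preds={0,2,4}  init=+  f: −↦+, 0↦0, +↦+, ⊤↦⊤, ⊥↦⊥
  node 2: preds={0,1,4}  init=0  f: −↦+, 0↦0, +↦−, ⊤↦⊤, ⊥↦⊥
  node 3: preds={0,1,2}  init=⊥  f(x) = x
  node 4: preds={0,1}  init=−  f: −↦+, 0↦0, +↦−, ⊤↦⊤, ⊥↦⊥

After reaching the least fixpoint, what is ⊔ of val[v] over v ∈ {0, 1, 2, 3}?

⊤

Trace (8 dequeues):
  [1] u=0 | in ⊤ | out ⊤ | prev ⊥ | push {}
  [2] u=1 | in ⊤ | out ⊤ | prev + | push {0}
  [3] u=2 | in ⊤ | out ⊤ | prev 0 | push {1}
  [4] u=3 | in ⊤ | out ⊤ | prev ⊥ | push {}
  [5] u=4 | in ⊤ | out ⊤ | prev − | push {2}
  [6] u=0 | in ⊤ | out ⊤ | ==
  [7] u=1 | in ⊤ | out ⊤ | ==
  [8] u=2 | in ⊤ | out ⊤ | ==

Converged values:
  [0] ⊤
  [1] ⊤
  [2] ⊤
  [3] ⊤
  [4] ⊤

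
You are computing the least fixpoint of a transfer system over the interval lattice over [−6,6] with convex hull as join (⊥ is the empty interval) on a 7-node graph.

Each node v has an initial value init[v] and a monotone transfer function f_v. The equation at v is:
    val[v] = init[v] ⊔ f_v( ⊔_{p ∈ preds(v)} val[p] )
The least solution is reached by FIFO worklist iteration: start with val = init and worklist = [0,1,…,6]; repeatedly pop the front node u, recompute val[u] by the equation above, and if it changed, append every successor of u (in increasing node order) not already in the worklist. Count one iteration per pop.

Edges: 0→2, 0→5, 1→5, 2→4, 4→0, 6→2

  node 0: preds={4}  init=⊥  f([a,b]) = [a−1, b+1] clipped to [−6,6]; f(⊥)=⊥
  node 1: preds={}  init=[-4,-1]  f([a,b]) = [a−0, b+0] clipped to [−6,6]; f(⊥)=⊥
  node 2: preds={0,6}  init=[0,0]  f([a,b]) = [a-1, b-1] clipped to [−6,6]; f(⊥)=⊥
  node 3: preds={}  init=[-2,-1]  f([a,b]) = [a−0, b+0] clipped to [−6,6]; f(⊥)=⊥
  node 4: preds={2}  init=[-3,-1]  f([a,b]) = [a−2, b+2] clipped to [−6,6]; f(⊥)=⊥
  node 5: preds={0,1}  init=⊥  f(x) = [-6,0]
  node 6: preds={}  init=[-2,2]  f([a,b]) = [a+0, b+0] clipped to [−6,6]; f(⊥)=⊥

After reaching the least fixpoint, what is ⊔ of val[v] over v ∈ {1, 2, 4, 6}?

[-6,6]

Iteration log — 16 steps:
  step 1. node 0  ⊔preds=[-3,-1]  new=[-4,0]  old=⊥  +wl: 
  step 2. node 1  ⊔preds=⊥  new=[-4,-1]  stable
  step 3. node 2  ⊔preds=[-4,2]  new=[-5,1]  old=[0,0]  +wl: 
  step 4. node 3  ⊔preds=⊥  new=[-2,-1]  stable
  step 5. node 4  ⊔preds=[-5,1]  new=[-6,3]  old=[-3,-1]  +wl: 0
  step 6. node 5  ⊔preds=[-4,0]  new=[-6,0]  old=⊥  +wl: 
  step 7. node 6  ⊔preds=⊥  new=[-2,2]  stable
  step 8. node 0  ⊔preds=[-6,3]  new=[-6,4]  old=[-4,0]  +wl: 2,5
  step 9. node 2  ⊔preds=[-6,4]  new=[-6,3]  old=[-5,1]  +wl: 4
  step 10. node 5  ⊔preds=[-6,4]  new=[-6,0]  stable
  step 11. node 4  ⊔preds=[-6,3]  new=[-6,5]  old=[-6,3]  +wl: 0
  step 12. node 0  ⊔preds=[-6,5]  new=[-6,6]  old=[-6,4]  +wl: 2,5
  step 13. node 2  ⊔preds=[-6,6]  new=[-6,5]  old=[-6,3]  +wl: 4
  step 14. node 5  ⊔preds=[-6,6]  new=[-6,0]  stable
  step 15. node 4  ⊔preds=[-6,5]  new=[-6,6]  old=[-6,5]  +wl: 0
  step 16. node 0  ⊔preds=[-6,6]  new=[-6,6]  stable

Least fixpoint reached:
  node 0: [-6,6]
  node 1: [-4,-1]
  node 2: [-6,5]
  node 3: [-2,-1]
  node 4: [-6,6]
  node 5: [-6,0]
  node 6: [-2,2]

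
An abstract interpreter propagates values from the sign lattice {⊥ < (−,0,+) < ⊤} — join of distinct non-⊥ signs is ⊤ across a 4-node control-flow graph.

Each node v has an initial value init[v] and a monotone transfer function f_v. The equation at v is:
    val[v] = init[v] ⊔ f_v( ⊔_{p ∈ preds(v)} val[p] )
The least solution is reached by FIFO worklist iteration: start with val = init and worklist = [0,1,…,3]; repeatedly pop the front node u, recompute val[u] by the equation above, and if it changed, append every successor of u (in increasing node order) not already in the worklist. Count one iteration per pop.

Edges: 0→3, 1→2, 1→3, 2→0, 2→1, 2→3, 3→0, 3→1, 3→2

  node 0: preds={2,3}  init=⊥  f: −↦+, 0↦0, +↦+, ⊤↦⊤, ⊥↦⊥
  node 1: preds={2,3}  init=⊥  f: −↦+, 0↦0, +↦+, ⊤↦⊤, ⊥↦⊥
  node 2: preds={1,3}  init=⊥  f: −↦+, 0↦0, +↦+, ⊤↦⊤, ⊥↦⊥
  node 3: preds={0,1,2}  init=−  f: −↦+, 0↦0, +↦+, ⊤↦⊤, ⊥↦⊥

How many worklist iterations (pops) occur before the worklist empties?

Iteration log — 8 steps:
  step 1. node 0  ⊔preds=−  new=+  old=⊥  +wl: 
  step 2. node 1  ⊔preds=−  new=+  old=⊥  +wl: 
  step 3. node 2  ⊔preds=⊤  new=⊤  old=⊥  +wl: 0,1
  step 4. node 3  ⊔preds=⊤  new=⊤  old=−  +wl: 2
  step 5. node 0  ⊔preds=⊤  new=⊤  old=+  +wl: 3
  step 6. node 1  ⊔preds=⊤  new=⊤  old=+  +wl: 
  step 7. node 2  ⊔preds=⊤  new=⊤  stable
  step 8. node 3  ⊔preds=⊤  new=⊤  stable

Least fixpoint reached:
  node 0: ⊤
  node 1: ⊤
  node 2: ⊤
  node 3: ⊤

8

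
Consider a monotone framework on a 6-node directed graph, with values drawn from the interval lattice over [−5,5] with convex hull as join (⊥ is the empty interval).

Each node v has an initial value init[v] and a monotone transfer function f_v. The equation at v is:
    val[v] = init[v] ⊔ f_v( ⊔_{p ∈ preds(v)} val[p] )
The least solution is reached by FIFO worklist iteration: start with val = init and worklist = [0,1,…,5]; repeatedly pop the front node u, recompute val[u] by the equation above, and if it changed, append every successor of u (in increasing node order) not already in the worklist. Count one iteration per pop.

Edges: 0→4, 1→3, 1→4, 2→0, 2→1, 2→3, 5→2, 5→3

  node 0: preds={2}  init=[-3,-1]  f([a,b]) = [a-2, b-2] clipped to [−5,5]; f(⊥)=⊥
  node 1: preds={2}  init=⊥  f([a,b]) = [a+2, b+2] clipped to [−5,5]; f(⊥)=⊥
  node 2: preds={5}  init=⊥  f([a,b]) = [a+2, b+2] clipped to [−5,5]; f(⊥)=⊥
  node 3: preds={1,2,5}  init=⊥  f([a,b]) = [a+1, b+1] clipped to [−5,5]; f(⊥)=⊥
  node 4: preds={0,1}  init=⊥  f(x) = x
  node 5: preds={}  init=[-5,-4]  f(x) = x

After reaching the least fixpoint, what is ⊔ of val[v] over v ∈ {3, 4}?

[-5,1]

Trace (10 dequeues):
  [1] u=0 | in ⊥ | out [-3,-1] | ==
  [2] u=1 | in ⊥ | out ⊥ | ==
  [3] u=2 | in [-5,-4] | out [-3,-2] | prev ⊥ | push {0,1}
  [4] u=3 | in [-5,-2] | out [-4,-1] | prev ⊥ | push {}
  [5] u=4 | in [-3,-1] | out [-3,-1] | prev ⊥ | push {}
  [6] u=5 | in ⊥ | out [-5,-4] | ==
  [7] u=0 | in [-3,-2] | out [-5,-1] | prev [-3,-1] | push {4}
  [8] u=1 | in [-3,-2] | out [-1,0] | prev ⊥ | push {3}
  [9] u=4 | in [-5,0] | out [-5,0] | prev [-3,-1] | push {}
  [10] u=3 | in [-5,0] | out [-4,1] | prev [-4,-1] | push {}

Converged values:
  [0] [-5,-1]
  [1] [-1,0]
  [2] [-3,-2]
  [3] [-4,1]
  [4] [-5,0]
  [5] [-5,-4]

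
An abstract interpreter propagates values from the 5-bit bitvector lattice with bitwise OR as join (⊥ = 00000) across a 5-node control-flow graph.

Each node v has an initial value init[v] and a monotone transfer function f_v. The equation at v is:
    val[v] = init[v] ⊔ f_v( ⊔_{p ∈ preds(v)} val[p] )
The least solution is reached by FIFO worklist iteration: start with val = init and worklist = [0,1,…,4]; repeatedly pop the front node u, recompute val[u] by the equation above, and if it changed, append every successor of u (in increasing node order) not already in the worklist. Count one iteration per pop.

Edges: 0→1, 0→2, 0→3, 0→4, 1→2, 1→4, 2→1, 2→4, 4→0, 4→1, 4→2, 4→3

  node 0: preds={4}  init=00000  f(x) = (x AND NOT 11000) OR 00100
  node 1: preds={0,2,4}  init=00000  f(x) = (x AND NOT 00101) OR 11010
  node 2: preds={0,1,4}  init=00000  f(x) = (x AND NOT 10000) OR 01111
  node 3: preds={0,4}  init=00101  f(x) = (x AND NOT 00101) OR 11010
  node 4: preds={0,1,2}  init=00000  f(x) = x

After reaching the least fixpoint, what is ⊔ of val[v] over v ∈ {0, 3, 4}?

Worklist (11 pops):
  #1 pop 0: in=00000 → 00100 (was 00000); enqueue []
  #2 pop 1: in=00100 → 11010 (was 00000); enqueue []
  #3 pop 2: in=11110 → 01111 (was 00000); enqueue [1]
  #4 pop 3: in=00100 → 11111 (was 00101); enqueue []
  #5 pop 4: in=11111 → 11111 (was 00000); enqueue [0,2,3]
  #6 pop 1: in=11111 → 11010 (no change)
  #7 pop 0: in=11111 → 00111 (was 00100); enqueue [1,4]
  #8 pop 2: in=11111 → 01111 (no change)
  #9 pop 3: in=11111 → 11111 (no change)
  #10 pop 1: in=11111 → 11010 (no change)
  #11 pop 4: in=11111 → 11111 (no change)

Fixpoint:
  val[0] = 00111
  val[1] = 11010
  val[2] = 01111
  val[3] = 11111
  val[4] = 11111

11111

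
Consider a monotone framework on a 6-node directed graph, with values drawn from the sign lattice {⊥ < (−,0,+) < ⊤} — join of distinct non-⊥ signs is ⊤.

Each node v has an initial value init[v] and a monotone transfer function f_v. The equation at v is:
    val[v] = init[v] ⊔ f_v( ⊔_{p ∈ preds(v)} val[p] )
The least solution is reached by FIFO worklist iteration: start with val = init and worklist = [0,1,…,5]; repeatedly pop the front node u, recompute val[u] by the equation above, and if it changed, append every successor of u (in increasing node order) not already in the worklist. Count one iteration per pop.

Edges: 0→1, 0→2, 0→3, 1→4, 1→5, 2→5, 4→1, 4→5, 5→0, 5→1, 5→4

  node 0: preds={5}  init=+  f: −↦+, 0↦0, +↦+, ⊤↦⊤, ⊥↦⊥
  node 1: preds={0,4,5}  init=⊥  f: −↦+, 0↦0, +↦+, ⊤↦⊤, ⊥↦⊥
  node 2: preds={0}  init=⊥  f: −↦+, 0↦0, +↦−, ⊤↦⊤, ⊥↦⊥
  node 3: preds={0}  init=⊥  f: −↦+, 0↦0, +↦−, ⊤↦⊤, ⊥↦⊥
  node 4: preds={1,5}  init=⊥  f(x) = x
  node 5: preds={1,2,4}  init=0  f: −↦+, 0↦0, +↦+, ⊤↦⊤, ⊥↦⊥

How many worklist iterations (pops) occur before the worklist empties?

Trace (9 dequeues):
  [1] u=0 | in 0 | out ⊤ | prev + | push {}
  [2] u=1 | in ⊤ | out ⊤ | prev ⊥ | push {}
  [3] u=2 | in ⊤ | out ⊤ | prev ⊥ | push {}
  [4] u=3 | in ⊤ | out ⊤ | prev ⊥ | push {}
  [5] u=4 | in ⊤ | out ⊤ | prev ⊥ | push {1}
  [6] u=5 | in ⊤ | out ⊤ | prev 0 | push {0,4}
  [7] u=1 | in ⊤ | out ⊤ | ==
  [8] u=0 | in ⊤ | out ⊤ | ==
  [9] u=4 | in ⊤ | out ⊤ | ==

Converged values:
  [0] ⊤
  [1] ⊤
  [2] ⊤
  [3] ⊤
  [4] ⊤
  [5] ⊤

9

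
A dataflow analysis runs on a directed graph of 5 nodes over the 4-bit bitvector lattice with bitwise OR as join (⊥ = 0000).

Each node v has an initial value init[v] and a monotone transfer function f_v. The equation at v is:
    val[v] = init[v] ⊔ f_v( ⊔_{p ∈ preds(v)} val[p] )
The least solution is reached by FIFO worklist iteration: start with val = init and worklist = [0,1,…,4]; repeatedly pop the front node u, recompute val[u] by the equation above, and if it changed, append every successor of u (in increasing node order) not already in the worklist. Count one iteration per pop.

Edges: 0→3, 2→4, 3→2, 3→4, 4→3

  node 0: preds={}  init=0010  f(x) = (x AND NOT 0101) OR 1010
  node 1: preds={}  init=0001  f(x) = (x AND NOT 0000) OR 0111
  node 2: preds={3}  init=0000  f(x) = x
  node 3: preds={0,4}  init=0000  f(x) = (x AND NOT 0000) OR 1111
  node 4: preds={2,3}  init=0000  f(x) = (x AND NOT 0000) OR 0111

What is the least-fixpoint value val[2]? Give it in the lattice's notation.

Iteration log — 8 steps:
  step 1. node 0  ⊔preds=0000  new=1010  old=0010  +wl: 
  step 2. node 1  ⊔preds=0000  new=0111  old=0001  +wl: 
  step 3. node 2  ⊔preds=0000  new=0000  stable
  step 4. node 3  ⊔preds=1010  new=1111  old=0000  +wl: 2
  step 5. node 4  ⊔preds=1111  new=1111  old=0000  +wl: 3
  step 6. node 2  ⊔preds=1111  new=1111  old=0000  +wl: 4
  step 7. node 3  ⊔preds=1111  new=1111  stable
  step 8. node 4  ⊔preds=1111  new=1111  stable

Least fixpoint reached:
  node 0: 1010
  node 1: 0111
  node 2: 1111
  node 3: 1111
  node 4: 1111

1111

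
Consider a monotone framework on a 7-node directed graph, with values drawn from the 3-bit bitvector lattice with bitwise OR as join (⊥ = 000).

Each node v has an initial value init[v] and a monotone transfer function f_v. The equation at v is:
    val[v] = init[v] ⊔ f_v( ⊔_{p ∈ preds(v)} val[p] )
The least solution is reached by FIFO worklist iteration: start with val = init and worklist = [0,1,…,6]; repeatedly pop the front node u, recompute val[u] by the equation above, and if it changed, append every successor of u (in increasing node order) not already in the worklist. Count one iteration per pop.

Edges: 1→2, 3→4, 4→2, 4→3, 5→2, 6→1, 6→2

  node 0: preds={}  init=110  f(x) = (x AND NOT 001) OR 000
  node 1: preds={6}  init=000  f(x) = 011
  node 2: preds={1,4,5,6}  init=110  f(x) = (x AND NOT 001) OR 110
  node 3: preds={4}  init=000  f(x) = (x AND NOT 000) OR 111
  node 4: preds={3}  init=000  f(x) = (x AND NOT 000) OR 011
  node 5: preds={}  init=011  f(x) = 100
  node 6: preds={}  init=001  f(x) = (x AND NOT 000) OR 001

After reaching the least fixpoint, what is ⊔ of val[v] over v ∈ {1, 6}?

011

Iteration log — 9 steps:
  step 1. node 0  ⊔preds=000  new=110  stable
  step 2. node 1  ⊔preds=001  new=011  old=000  +wl: 
  step 3. node 2  ⊔preds=011  new=110  stable
  step 4. node 3  ⊔preds=000  new=111  old=000  +wl: 
  step 5. node 4  ⊔preds=111  new=111  old=000  +wl: 2,3
  step 6. node 5  ⊔preds=000  new=111  old=011  +wl: 
  step 7. node 6  ⊔preds=000  new=001  stable
  step 8. node 2  ⊔preds=111  new=110  stable
  step 9. node 3  ⊔preds=111  new=111  stable

Least fixpoint reached:
  node 0: 110
  node 1: 011
  node 2: 110
  node 3: 111
  node 4: 111
  node 5: 111
  node 6: 001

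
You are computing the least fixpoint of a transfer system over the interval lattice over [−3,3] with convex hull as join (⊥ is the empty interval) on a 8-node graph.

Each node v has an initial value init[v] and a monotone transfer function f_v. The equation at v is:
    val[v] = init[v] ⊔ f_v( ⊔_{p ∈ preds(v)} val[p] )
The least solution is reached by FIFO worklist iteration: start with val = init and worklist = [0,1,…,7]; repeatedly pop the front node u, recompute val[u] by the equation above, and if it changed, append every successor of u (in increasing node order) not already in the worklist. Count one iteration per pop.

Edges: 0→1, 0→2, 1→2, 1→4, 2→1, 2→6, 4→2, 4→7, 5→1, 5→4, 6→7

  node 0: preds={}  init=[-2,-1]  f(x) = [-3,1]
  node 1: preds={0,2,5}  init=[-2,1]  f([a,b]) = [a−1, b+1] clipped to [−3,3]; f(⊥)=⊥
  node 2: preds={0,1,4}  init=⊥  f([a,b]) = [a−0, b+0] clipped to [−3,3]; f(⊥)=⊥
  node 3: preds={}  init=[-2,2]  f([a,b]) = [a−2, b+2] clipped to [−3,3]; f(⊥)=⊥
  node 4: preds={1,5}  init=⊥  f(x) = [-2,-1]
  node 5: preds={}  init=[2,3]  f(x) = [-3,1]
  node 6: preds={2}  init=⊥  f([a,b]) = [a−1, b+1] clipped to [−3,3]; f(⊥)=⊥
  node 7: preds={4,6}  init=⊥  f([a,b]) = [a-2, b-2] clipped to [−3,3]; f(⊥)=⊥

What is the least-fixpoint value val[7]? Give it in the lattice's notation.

Trace (11 dequeues):
  [1] u=0 | in ⊥ | out [-3,1] | prev [-2,-1] | push {}
  [2] u=1 | in [-3,3] | out [-3,3] | prev [-2,1] | push {}
  [3] u=2 | in [-3,3] | out [-3,3] | prev ⊥ | push {1}
  [4] u=3 | in ⊥ | out [-2,2] | ==
  [5] u=4 | in [-3,3] | out [-2,-1] | prev ⊥ | push {2}
  [6] u=5 | in ⊥ | out [-3,3] | prev [2,3] | push {4}
  [7] u=6 | in [-3,3] | out [-3,3] | prev ⊥ | push {}
  [8] u=7 | in [-3,3] | out [-3,1] | prev ⊥ | push {}
  [9] u=1 | in [-3,3] | out [-3,3] | ==
  [10] u=2 | in [-3,3] | out [-3,3] | ==
  [11] u=4 | in [-3,3] | out [-2,-1] | ==

Converged values:
  [0] [-3,1]
  [1] [-3,3]
  [2] [-3,3]
  [3] [-2,2]
  [4] [-2,-1]
  [5] [-3,3]
  [6] [-3,3]
  [7] [-3,1]

[-3,1]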